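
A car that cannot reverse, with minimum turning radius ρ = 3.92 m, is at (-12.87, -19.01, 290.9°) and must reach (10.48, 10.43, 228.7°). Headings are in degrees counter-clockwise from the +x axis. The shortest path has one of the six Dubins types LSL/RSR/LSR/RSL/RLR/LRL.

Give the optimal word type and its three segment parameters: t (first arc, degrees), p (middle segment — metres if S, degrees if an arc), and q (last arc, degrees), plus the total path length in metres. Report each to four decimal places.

Let ψ = atan2(Δy, Δx) = atan2(29.44, 23.35) = 51.5807° be the start→goal bearing.
Normalize: d = |goal − start| / ρ = 37.575738/3.92 = 9.585647, α = (θ_start − ψ) mod 360° = 239.3193° = 4.176910 rad, β = (θ_goal − ψ) mod 360° = 177.1193° = 3.091315 rad.
Common terms: sin α = -0.860024, cos α = -0.510253, sin β = 0.050257, cos β = -0.998736, cos(α−β) = 0.466387, d² = 91.884638. Work in radians in the unit-radius frame; every candidate has L = ρ·(t + p + q).
LSL: p² = 2 + d² − 2cos(α−β) + 2d(sin α − sin β) = 75.500603; p = √p² = 8.689108; φ = atan2(cos β − cos α, d + sin α − sin β) = -0.056248 rad; t = (φ − α) mod 2π = 2.050028 rad, q = (β − φ) mod 2π = 3.147562 rad → L = 3.92·(2.050028 + 8.689108 + 3.147562) = 3.92·13.886699 = 54.435859 m
RSR: p² = 2 + d² − 2cos(α−β) + 2d(sin β − sin α) = 110.403126; p = √p² = 10.507289; φ = atan2(cos α − cos β, d − sin α + sin β) = 0.046507 rad; t = (α − φ) mod 2π = 4.130403 rad, q = (φ − β) mod 2π = 3.238377 rad → L = 3.92·(4.130403 + 10.507289 + 3.238377) = 3.92·17.876069 = 70.074192 m
LSR: p² = d² − 2 + 2cos(α−β) + 2d(sin α + sin β) = 75.293121; p = √p² = 8.677161; φ = atan2(−cos α − cos β, d + sin α + sin β) − atan2(−2, p) = 0.396816 rad; t = (φ − α) mod 2π = 2.503092 rad, q = (φ − β) mod 2π = 3.588687 rad → L = 3.92·(2.503092 + 8.677161 + 3.588687) = 3.92·14.768939 = 57.894242 m
RSL: p² = d² − 2 + 2cos(α−β) − 2d(sin α + sin β) = 106.341702; p = √p² = 10.312211; φ = atan2(cos α + cos β, d − sin α − sin β) − atan2(2, p) = -0.335719 rad; t = (α − φ) mod 2π = 4.512628 rad, q = (β − φ) mod 2π = 3.427034 rad → L = 3.92·(4.512628 + 10.312211 + 3.427034) = 3.92·18.251873 = 71.547344 m
RLR: c = (6 − d² + 2cos(α−β) + 2d(sin α − sin β))/8 = -12.800391, |c| > 1 → infeasible
LRL: c = (6 − d² + 2cos(α−β) − 2d(sin α − sin β))/8 = -8.437575, |c| > 1 → infeasible
Shortest: LSL with L = 54.435859 m ≈ 54.4359 m
Convert LSL to answer units (arcs ×180/π): t = 2.050028·180/π = 117.4580°, p = ρ·p = 3.92·8.689108 = 34.0613 m, q = 3.147562·180/π = 180.3420°, L = 54.4359 m.

LSL: t = 117.4580°, p = 34.0613 m, q = 180.3420°, L = 54.4359 m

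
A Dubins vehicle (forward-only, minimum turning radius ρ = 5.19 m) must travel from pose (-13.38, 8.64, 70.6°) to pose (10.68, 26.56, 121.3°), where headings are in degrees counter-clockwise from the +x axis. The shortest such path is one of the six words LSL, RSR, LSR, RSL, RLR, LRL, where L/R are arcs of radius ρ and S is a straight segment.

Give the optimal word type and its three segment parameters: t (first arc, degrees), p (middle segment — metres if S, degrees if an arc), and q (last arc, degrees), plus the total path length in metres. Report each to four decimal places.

Let ψ = atan2(Δy, Δx) = atan2(17.92, 24.06) = 36.6789° be the start→goal bearing.
Normalize: d = |goal − start| / ρ = 30.000167/5.19 = 5.780379, α = (θ_start − ψ) mod 360° = 33.9211° = 0.592035 rad, β = (θ_goal − ψ) mod 360° = 84.6211° = 1.476917 rad.
Common terms: sin α = 0.558051, cos α = 0.829807, sin β = 0.995597, cos β = 0.093742, cos(α−β) = 0.633381, d² = 33.412781. Work in radians in the unit-radius frame; every candidate has L = ρ·(t + p + q).
LSL: p² = 2 + d² − 2cos(α−β) + 2d(sin α − sin β) = 29.087656; p = √p² = 5.393297; φ = atan2(cos β − cos α, d + sin α − sin β) = -0.136905 rad; t = (φ − α) mod 2π = 5.554246 rad, q = (β − φ) mod 2π = 1.613822 rad → L = 5.19·(5.554246 + 5.393297 + 1.613822) = 5.19·12.561365 = 65.193482 m
RSR: p² = 2 + d² − 2cos(α−β) + 2d(sin β − sin α) = 39.204382; p = √p² = 6.261340; φ = atan2(cos α − cos β, d − sin α + sin β) = 0.117830 rad; t = (α − φ) mod 2π = 0.474205 rad, q = (φ − β) mod 2π = 4.924098 rad → L = 5.19·(0.474205 + 6.261340 + 4.924098) = 5.19·11.659644 = 60.513551 m
LSR: p² = d² − 2 + 2cos(α−β) + 2d(sin α + sin β) = 50.640880; p = √p² = 7.116241; φ = atan2(−cos α − cos β, d + sin α + sin β) − atan2(−2, p) = 0.148712 rad; t = (φ − α) mod 2π = 5.839863 rad, q = (φ − β) mod 2π = 4.954981 rad → L = 5.19·(5.839863 + 7.116241 + 4.954981) = 5.19·17.911085 = 92.958529 m
RSL: p² = d² − 2 + 2cos(α−β) − 2d(sin α + sin β) = 14.718205; p = √p² = 3.836431; φ = atan2(cos α + cos β, d − sin α − sin β) − atan2(2, p) = -0.265435 rad; t = (α − φ) mod 2π = 0.857470 rad, q = (β − φ) mod 2π = 1.742352 rad → L = 5.19·(0.857470 + 3.836431 + 1.742352) = 5.19·6.436253 = 33.404152 m
RLR: c = (6 − d² + 2cos(α−β) + 2d(sin α − sin β))/8 = -3.900548, |c| > 1 → infeasible
LRL: c = (6 − d² + 2cos(α−β) − 2d(sin α − sin β))/8 = -2.635957, |c| > 1 → infeasible
Shortest: RSL with L = 33.404152 m ≈ 33.4042 m
Convert RSL to answer units (arcs ×180/π): t = 0.857470·180/π = 49.1294°, p = ρ·p = 5.19·3.836431 = 19.9111 m, q = 1.742352·180/π = 99.8294°, L = 33.4042 m.

RSL: t = 49.1294°, p = 19.9111 m, q = 99.8294°, L = 33.4042 m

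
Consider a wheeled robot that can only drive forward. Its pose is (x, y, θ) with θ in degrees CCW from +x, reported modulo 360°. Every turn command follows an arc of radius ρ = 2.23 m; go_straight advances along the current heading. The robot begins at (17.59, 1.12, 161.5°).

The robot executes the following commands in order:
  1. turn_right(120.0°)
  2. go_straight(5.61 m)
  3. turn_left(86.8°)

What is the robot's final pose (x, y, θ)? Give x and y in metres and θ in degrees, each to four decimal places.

set_pose: (x, y, θ) = (17.5900, 1.1200, 161.5000°), ρ = 2.23
turn_right(120.0°): centre at ρ to the right, rotate −120.0° → (16.8199, 4.9049, 41.5000°)
go_straight(5.61): x += 5.61·cos θ, y += 5.61·sin θ → (21.0216, 8.6222, 41.5000°)
turn_left(86.8°): centre at ρ to the left, rotate +86.8° → (21.2940, 11.6745, 128.3000°)

(21.2940, 11.6745, 128.3000°)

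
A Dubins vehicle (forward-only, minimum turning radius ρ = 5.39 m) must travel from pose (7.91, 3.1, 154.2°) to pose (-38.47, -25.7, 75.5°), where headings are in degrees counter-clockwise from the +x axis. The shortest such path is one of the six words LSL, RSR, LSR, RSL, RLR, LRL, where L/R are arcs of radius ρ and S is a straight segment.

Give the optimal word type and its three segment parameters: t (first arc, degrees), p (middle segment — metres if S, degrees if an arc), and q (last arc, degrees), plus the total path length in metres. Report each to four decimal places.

Let ψ = atan2(Δy, Δx) = atan2(-28.80, -46.38) = -148.1615° be the start→goal bearing.
Normalize: d = |goal − start| / ρ = 54.594362/5.39 = 10.128824, α = (θ_start − ψ) mod 360° = 302.3615° = 5.277203 rad, β = (θ_goal − ψ) mod 360° = 223.6615° = 3.903629 rad.
Common terms: sin α = -0.844688, cos α = 0.535259, sin β = -0.690396, cos β = -0.723431, cos(α−β) = 0.195946, d² = 102.593079. Work in radians in the unit-radius frame; every candidate has L = ρ·(t + p + q).
LSL: p² = 2 + d² − 2cos(α−β) + 2d(sin α − sin β) = 101.075601; p = √p² = 10.053636; φ = atan2(cos β − cos α, d + sin α − sin β) = -0.125527 rad; t = (φ − α) mod 2π = 0.880455 rad, q = (β − φ) mod 2π = 4.029156 rad → L = 5.39·(0.880455 + 10.053636 + 4.029156) = 5.39·14.963247 = 80.651903 m
RSR: p² = 2 + d² − 2cos(α−β) + 2d(sin β − sin α) = 107.326774; p = √p² = 10.359864; φ = atan2(cos α − cos β, d − sin α + sin β) = 0.121798 rad; t = (α − φ) mod 2π = 5.155406 rad, q = (φ − β) mod 2π = 2.501354 rad → L = 5.39·(5.155406 + 10.359864 + 2.501354) = 5.39·18.016623 = 97.109598 m
LSR: p² = d² − 2 + 2cos(α−β) + 2d(sin α + sin β) = 69.887776; p = √p² = 8.359891; φ = atan2(−cos α − cos β, d + sin α + sin β) − atan2(−2, p) = 0.256717 rad; t = (φ − α) mod 2π = 1.262699 rad, q = (φ − β) mod 2π = 2.636273 rad → L = 5.39·(1.262699 + 8.359891 + 2.636273) = 5.39·12.258863 = 66.075269 m
RSL: p² = d² − 2 + 2cos(α−β) − 2d(sin α + sin β) = 132.082167; p = √p² = 11.492701; φ = atan2(cos α + cos β, d − sin α − sin β) − atan2(2, p) = -0.188429 rad; t = (α − φ) mod 2π = 5.465633 rad, q = (β − φ) mod 2π = 4.092059 rad → L = 5.39·(5.465633 + 11.492701 + 4.092059) = 5.39·21.050392 = 113.461615 m
RLR: c = (6 − d² + 2cos(α−β) + 2d(sin α − sin β))/8 = -12.415847, |c| > 1 → infeasible
LRL: c = (6 − d² + 2cos(α−β) − 2d(sin α − sin β))/8 = -11.634450, |c| > 1 → infeasible
Shortest: LSR with L = 66.075269 m ≈ 66.0753 m
Convert LSR to answer units (arcs ×180/π): t = 1.262699·180/π = 72.3473°, p = ρ·p = 5.39·8.359891 = 45.0598 m, q = 2.636273·180/π = 151.0473°, L = 66.0753 m.

LSR: t = 72.3473°, p = 45.0598 m, q = 151.0473°, L = 66.0753 m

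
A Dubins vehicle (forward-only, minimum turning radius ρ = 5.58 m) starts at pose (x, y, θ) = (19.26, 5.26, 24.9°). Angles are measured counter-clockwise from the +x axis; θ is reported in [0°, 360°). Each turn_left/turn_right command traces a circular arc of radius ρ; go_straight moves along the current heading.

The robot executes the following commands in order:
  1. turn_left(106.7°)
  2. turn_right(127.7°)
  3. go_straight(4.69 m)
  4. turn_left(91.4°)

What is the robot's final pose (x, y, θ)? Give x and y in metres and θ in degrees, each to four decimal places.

(34.7323, 29.6993, 95.3000°)

set_pose: (x, y, θ) = (19.2600, 5.2600, 24.9000°), ρ = 5.58
turn_left(106.7°): centre at ρ to the left, rotate +106.7° → (21.0833, 14.0260, 131.6000°)
turn_right(127.7°): centre at ρ to the right, rotate −127.7° → (24.8765, 23.2978, 3.9000°)
go_straight(4.69): x += 4.69·cos θ, y += 4.69·sin θ → (29.5557, 23.6168, 3.9000°)
turn_left(91.4°): centre at ρ to the left, rotate +91.4° → (34.7323, 29.6993, 95.3000°)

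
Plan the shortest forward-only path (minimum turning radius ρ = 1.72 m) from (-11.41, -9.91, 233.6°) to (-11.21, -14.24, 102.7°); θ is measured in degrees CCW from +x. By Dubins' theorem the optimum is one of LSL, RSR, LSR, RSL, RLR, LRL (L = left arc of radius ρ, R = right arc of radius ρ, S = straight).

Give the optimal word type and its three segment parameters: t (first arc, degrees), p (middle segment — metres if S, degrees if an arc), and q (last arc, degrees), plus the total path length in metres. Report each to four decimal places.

RSL: t = 1.4331°, p = 4.5820 m, q = 230.5331°, L = 11.5455 m

Let ψ = atan2(Δy, Δx) = atan2(-4.33, 0.20) = -87.3554° be the start→goal bearing.
Normalize: d = |goal − start| / ρ = 4.334616/1.72 = 2.520126, α = (θ_start − ψ) mod 360° = 320.9554° = 5.601729 rad, β = (θ_goal − ψ) mod 360° = 190.0554° = 3.317093 rad.
Common terms: sin α = -0.629925, cos α = 0.776656, sin β = -0.174601, cos β = -0.984639, cos(α−β) = -0.654741, d² = 6.351034. Work in radians in the unit-radius frame; every candidate has L = ρ·(t + p + q).
LSL: p² = 2 + d² − 2cos(α−β) + 2d(sin α − sin β) = 7.365568; p = √p² = 2.713958; φ = atan2(cos β − cos α, d + sin α − sin β) = -0.706239 rad; t = (φ − α) mod 2π = 6.258403 rad, q = (β − φ) mod 2π = 4.023332 rad → L = 1.72·(6.258403 + 2.713958 + 4.023332) = 1.72·12.995693 = 22.352591 m
RSR: p² = 2 + d² − 2cos(α−β) + 2d(sin β − sin α) = 11.955464; p = √p² = 3.457667; φ = atan2(cos α − cos β, d − sin α + sin β) = 0.534474 rad; t = (α − φ) mod 2π = 5.067255 rad, q = (φ − β) mod 2π = 3.500566 rad → L = 1.72·(5.067255 + 3.457667 + 3.500566) = 1.72·12.025489 = 20.683841 m
LSR: p² = d² − 2 + 2cos(α−β) + 2d(sin α + sin β) = -1.013459 < 0 → infeasible
RSL: p² = d² − 2 + 2cos(α−β) − 2d(sin α + sin β) = 7.096564; p = √p² = 2.663938; φ = atan2(cos α + cos β, d − sin α − sin β) − atan2(2, p) = -0.706469 rad; t = (α − φ) mod 2π = 0.025013 rad, q = (β − φ) mod 2π = 4.023562 rad → L = 1.72·(0.025013 + 2.663938 + 4.023562) = 1.72·6.712512 = 11.545521 m
RLR: c = (6 − d² + 2cos(α−β) + 2d(sin α − sin β))/8 = -0.494433; p = 2π − arccos c = 4.195207 rad; φ = atan2(cos α − cos β, d − sin α + sin β) = 0.534474 rad; t = (α − φ + p/2) mod 2π = 0.881673 rad, q = (α − β − t + p) mod 2π = 5.598170 rad → L = 1.72·(0.881673 + 4.195207 + 5.598170) = 1.72·10.675049 = 18.361085 m
LRL: c = (6 − d² + 2cos(α−β) − 2d(sin α − sin β))/8 = 0.079304; p = 2π − arccos c = 4.791776 rad; φ = atan2(cos β − cos α, d + sin α − sin β) = -0.706239 rad; t = (φ − α + p/2) mod 2π = 2.371106 rad, q = (β − α − t + p) mod 2π = 0.136034 rad → L = 1.72·(2.371106 + 4.791776 + 0.136034) = 1.72·7.298917 = 12.554137 m
Shortest: RSL with L = 11.545521 m ≈ 11.5455 m
Convert RSL to answer units (arcs ×180/π): t = 0.025013·180/π = 1.4331°, p = ρ·p = 1.72·2.663938 = 4.5820 m, q = 4.023562·180/π = 230.5331°, L = 11.5455 m.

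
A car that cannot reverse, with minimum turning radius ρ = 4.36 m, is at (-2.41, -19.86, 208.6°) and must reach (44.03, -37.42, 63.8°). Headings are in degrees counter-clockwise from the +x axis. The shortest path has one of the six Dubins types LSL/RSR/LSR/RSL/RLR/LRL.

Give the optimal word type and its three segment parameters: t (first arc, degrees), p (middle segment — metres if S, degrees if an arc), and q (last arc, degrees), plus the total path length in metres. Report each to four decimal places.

LSL: t = 135.1244°, p = 42.1292 m, q = 80.0756°, L = 58.5051 m

Let ψ = atan2(Δy, Δx) = atan2(-17.56, 46.44) = -20.7127° be the start→goal bearing.
Normalize: d = |goal − start| / ρ = 49.649040/4.36 = 11.387395, α = (θ_start − ψ) mod 360° = 229.3127° = 4.002262 rad, β = (θ_goal − ψ) mod 360° = 84.5127° = 1.475025 rad.
Common terms: sin α = -0.758279, cos α = -0.651930, sin β = 0.995417, cos β = 0.095625, cos(α−β) = -0.817145, d² = 129.672755. Work in radians in the unit-radius frame; every candidate has L = ρ·(t + p + q).
LSL: p² = 2 + d² − 2cos(α−β) + 2d(sin α − sin β) = 93.366975; p = √p² = 9.662659; φ = atan2(cos β − cos α, d + sin α − sin β) = 0.077443 rad; t = (φ − α) mod 2π = 2.358366 rad, q = (β − φ) mod 2π = 1.397583 rad → L = 4.36·(2.358366 + 9.662659 + 1.397583) = 4.36·13.418607 = 58.505128 m
RSR: p² = 2 + d² − 2cos(α−β) + 2d(sin β − sin α) = 173.247115; p = √p² = 13.162337; φ = atan2(cos α − cos β, d − sin α + sin β) = -0.056826 rad; t = (α − φ) mod 2π = 4.059088 rad, q = (φ − β) mod 2π = 4.751334 rad → L = 4.36·(4.059088 + 13.162337 + 4.751334) = 4.36·21.972759 = 95.801229 m
LSR: p² = d² − 2 + 2cos(α−β) + 2d(sin α + sin β) = 131.439240; p = √p² = 11.464695; φ = atan2(−cos α − cos β, d + sin α + sin β) − atan2(−2, p) = 0.220530 rad; t = (φ − α) mod 2π = 2.501454 rad, q = (φ − β) mod 2π = 5.028690 rad → L = 4.36·(2.501454 + 11.464695 + 5.028690) = 4.36·18.994839 = 82.817499 m
RSL: p² = d² − 2 + 2cos(α−β) − 2d(sin α + sin β) = 120.637690; p = √p² = 10.983519; φ = atan2(cos α + cos β, d − sin α − sin β) − atan2(2, p) = -0.229968 rad; t = (α − φ) mod 2π = 4.232230 rad, q = (β − φ) mod 2π = 1.704993 rad → L = 4.36·(4.232230 + 10.983519 + 1.704993) = 4.36·16.920742 = 73.774436 m
RLR: c = (6 − d² + 2cos(α−β) + 2d(sin α − sin β))/8 = -20.655889, |c| > 1 → infeasible
LRL: c = (6 − d² + 2cos(α−β) − 2d(sin α − sin β))/8 = -10.670872, |c| > 1 → infeasible
Shortest: LSL with L = 58.505128 m ≈ 58.5051 m
Convert LSL to answer units (arcs ×180/π): t = 2.358366·180/π = 135.1244°, p = ρ·p = 4.36·9.662659 = 42.1292 m, q = 1.397583·180/π = 80.0756°, L = 58.5051 m.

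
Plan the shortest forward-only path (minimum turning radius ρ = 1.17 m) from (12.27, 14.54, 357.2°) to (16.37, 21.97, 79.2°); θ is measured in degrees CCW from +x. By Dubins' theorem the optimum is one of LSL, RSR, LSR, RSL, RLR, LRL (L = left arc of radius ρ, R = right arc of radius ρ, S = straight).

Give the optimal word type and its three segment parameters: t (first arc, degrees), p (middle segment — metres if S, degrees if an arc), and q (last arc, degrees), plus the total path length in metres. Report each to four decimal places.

Let ψ = atan2(Δy, Δx) = atan2(7.43, 4.10) = 61.1093° be the start→goal bearing.
Normalize: d = |goal − start| / ρ = 8.486159/1.17 = 7.253128, α = (θ_start − ψ) mod 360° = 296.0907° = 5.167757 rad, β = (θ_goal − ψ) mod 360° = 18.0907° = 0.315742 rad.
Common terms: sin α = -0.898099, cos α = 0.439793, sin β = 0.310521, cos β = 0.950566, cos(α−β) = 0.139173, d² = 52.607860. Work in radians in the unit-radius frame; every candidate has L = ρ·(t + p + q).
LSL: p² = 2 + d² − 2cos(α−β) + 2d(sin α − sin β) = 36.796953; p = √p² = 6.066049; φ = atan2(cos β − cos α, d + sin α − sin β) = 0.084302 rad; t = (φ − α) mod 2π = 1.199730 rad, q = (β − φ) mod 2π = 0.231440 rad → L = 1.17·(1.199730 + 6.066049 + 0.231440) = 1.17·7.497219 = 8.771746 m
RSR: p² = 2 + d² − 2cos(α−β) + 2d(sin β − sin α) = 71.862075; p = √p² = 8.477150; φ = atan2(cos α − cos β, d − sin α + sin β) = -0.060290 rad; t = (α − φ) mod 2π = 5.228046 rad, q = (φ − β) mod 2π = 5.907154 rad → L = 1.17·(5.228046 + 8.477150 + 5.907154) = 1.17·19.612351 = 22.946450 m
LSR: p² = d² − 2 + 2cos(α−β) + 2d(sin α + sin β) = 42.362653; p = √p² = 6.508660; φ = atan2(−cos α − cos β, d + sin α + sin β) − atan2(−2, p) = 0.092485 rad; t = (φ − α) mod 2π = 1.207913 rad, q = (φ − β) mod 2π = 6.059928 rad → L = 1.17·(1.207913 + 6.508660 + 6.059928) = 1.17·13.776501 = 16.118507 m
RSL: p² = d² − 2 + 2cos(α−β) − 2d(sin α + sin β) = 59.409761; p = √p² = 7.707773; φ = atan2(cos α + cos β, d − sin α − sin β) − atan2(2, p) = -0.078378 rad; t = (α − φ) mod 2π = 5.246135 rad, q = (β − φ) mod 2π = 0.394119 rad → L = 1.17·(5.246135 + 7.707773 + 0.394119) = 1.17·13.348027 = 15.617192 m
RLR: c = (6 − d² + 2cos(α−β) + 2d(sin α − sin β))/8 = -7.982759, |c| > 1 → infeasible
LRL: c = (6 − d² + 2cos(α−β) − 2d(sin α − sin β))/8 = -3.599619, |c| > 1 → infeasible
Shortest: LSL with L = 8.771746 m ≈ 8.7717 m
Convert LSL to answer units (arcs ×180/π): t = 1.199730·180/π = 68.7395°, p = ρ·p = 1.17·6.066049 = 7.0973 m, q = 0.231440·180/π = 13.2605°, L = 8.7717 m.

LSL: t = 68.7395°, p = 7.0973 m, q = 13.2605°, L = 8.7717 m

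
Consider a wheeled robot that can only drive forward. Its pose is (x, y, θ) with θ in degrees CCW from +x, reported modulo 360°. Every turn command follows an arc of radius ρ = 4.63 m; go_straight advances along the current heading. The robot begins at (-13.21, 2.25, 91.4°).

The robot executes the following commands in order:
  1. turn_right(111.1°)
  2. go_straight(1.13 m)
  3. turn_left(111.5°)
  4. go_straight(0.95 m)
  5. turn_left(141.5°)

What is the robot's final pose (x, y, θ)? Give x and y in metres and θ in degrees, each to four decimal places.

(-8.1381, 14.4168, 233.3000°)

set_pose: (x, y, θ) = (-13.2100, 2.2500, 91.4000°), ρ = 4.63
turn_right(111.1°): centre at ρ to the right, rotate −111.1° → (-7.0206, 6.7221, -19.7000° ≡ 340.3000°)
go_straight(1.13): x += 1.13·cos θ, y += 1.13·sin θ → (-5.9568, 6.3412, 340.3000°)
turn_left(111.5°): centre at ρ to the left, rotate +111.5° → (0.2317, 10.8457, 451.8000° ≡ 91.8000°)
go_straight(0.95): x += 0.95·cos θ, y += 0.95·sin θ → (0.2019, 11.7952, 91.8000°)
turn_left(141.5°): centre at ρ to the left, rotate +141.5° → (-8.1381, 14.4168, 233.3000°)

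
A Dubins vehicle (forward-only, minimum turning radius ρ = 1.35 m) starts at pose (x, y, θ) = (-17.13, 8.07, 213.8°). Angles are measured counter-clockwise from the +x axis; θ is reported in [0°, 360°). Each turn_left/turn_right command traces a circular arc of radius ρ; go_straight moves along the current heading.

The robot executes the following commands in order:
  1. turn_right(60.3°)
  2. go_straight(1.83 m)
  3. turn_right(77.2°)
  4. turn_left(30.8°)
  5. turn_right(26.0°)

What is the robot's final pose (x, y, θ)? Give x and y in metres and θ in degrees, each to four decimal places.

(-20.8950, 11.6506, 81.1000°)

set_pose: (x, y, θ) = (-17.1300, 8.0700, 213.8000°), ρ = 1.35
turn_right(60.3°): centre at ρ to the right, rotate −60.3° → (-18.4834, 7.9837, 153.5000°)
go_straight(1.83): x += 1.83·cos θ, y += 1.83·sin θ → (-20.1211, 8.8002, 153.5000°)
turn_right(77.2°): centre at ρ to the right, rotate −77.2° → (-20.8303, 10.3281, 76.3000°)
turn_left(30.8°): centre at ρ to the left, rotate +30.8° → (-20.8516, 11.0448, 107.1000°)
turn_right(26.0°): centre at ρ to the right, rotate −26.0° → (-20.8950, 11.6506, 81.1000°)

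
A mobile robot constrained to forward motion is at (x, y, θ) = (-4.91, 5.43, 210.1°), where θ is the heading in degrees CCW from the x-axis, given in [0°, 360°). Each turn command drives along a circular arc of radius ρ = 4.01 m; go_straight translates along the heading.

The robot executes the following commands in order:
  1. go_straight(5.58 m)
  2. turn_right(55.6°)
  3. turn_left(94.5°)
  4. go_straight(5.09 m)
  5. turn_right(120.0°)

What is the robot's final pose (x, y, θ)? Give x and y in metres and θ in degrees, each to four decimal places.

(-27.6291, -5.5393, 129.0000°)

set_pose: (x, y, θ) = (-4.9100, 5.4300, 210.1000°), ρ = 4.01
go_straight(5.58): x += 5.58·cos θ, y += 5.58·sin θ → (-9.7375, 2.6316, 210.1000°)
turn_right(55.6°): centre at ρ to the right, rotate −55.6° → (-13.4750, 2.4815, 154.5000°)
turn_left(94.5°): centre at ρ to the left, rotate +94.5° → (-18.9450, 0.2991, 249.0000°)
go_straight(5.09): x += 5.09·cos θ, y += 5.09·sin θ → (-20.7691, -4.4528, 249.0000°)
turn_right(120.0°): centre at ρ to the right, rotate −120.0° → (-27.6291, -5.5393, 129.0000°)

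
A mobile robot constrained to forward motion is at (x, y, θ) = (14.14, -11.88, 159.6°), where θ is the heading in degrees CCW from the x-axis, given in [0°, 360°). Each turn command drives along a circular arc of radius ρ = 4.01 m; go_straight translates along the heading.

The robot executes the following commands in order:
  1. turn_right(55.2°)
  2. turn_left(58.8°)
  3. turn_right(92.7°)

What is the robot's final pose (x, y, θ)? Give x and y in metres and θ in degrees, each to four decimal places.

(6.3078, -1.0997, 70.5000°)

set_pose: (x, y, θ) = (14.1400, -11.8800, 159.6000°), ρ = 4.01
turn_right(55.2°): centre at ρ to the right, rotate −55.2° → (11.6538, -9.1187, 104.4000°)
turn_left(58.8°): centre at ρ to the left, rotate +58.8° → (8.9288, -6.2771, 163.2000°)
turn_right(92.7°): centre at ρ to the right, rotate −92.7° → (6.3078, -1.0997, 70.5000°)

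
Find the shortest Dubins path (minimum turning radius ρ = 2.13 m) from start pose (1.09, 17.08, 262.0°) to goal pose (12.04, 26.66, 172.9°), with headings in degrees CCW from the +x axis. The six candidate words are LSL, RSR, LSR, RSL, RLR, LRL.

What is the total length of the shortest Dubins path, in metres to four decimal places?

Let ψ = atan2(Δy, Δx) = atan2(9.58, 10.95) = 41.1822° be the start→goal bearing.
Normalize: d = |goal − start| / ρ = 14.549189/2.13 = 6.830605, α = (θ_start − ψ) mod 360° = 220.8178° = 3.853997 rad, β = (θ_goal − ψ) mod 360° = 131.7178° = 2.298909 rad.
Common terms: sin α = -0.653655, cos α = -0.756792, sin β = 0.746432, cos β = -0.665462, cos(α−β) = 0.015707, d² = 46.657167. Work in radians in the unit-radius frame; every candidate has L = ρ·(t + p + q).
LSL: p² = 2 + d² − 2cos(α−β) + 2d(sin α − sin β) = 29.498867; p = √p² = 5.431286; φ = atan2(cos β − cos α, d + sin α − sin β) = 0.016816 rad; t = (φ − α) mod 2π = 2.446004 rad, q = (β − φ) mod 2π = 2.282093 rad → L = 2.13·(2.446004 + 5.431286 + 2.282093) = 2.13·10.159383 = 21.639485 m
RSR: p² = 2 + d² − 2cos(α−β) + 2d(sin β − sin α) = 67.752638; p = √p² = 8.231199; φ = atan2(cos α − cos β, d − sin α + sin β) = -0.011096 rad; t = (α − φ) mod 2π = 3.865093 rad, q = (φ − β) mod 2π = 3.973181 rad → L = 2.13·(3.865093 + 8.231199 + 3.973181) = 2.13·16.069473 = 34.227977 m
LSR: p² = d² − 2 + 2cos(α−β) + 2d(sin α + sin β) = 45.956017; p = √p² = 6.779087; φ = atan2(−cos α − cos β, d + sin α + sin β) − atan2(−2, p) = 0.489495 rad; t = (φ − α) mod 2π = 2.918683 rad, q = (φ − β) mod 2π = 4.473772 rad → L = 2.13·(2.918683 + 6.779087 + 4.473772) = 2.13·14.171542 = 30.185384 m
RSL: p² = d² − 2 + 2cos(α−β) − 2d(sin α + sin β) = 43.421146; p = √p² = 6.589472; φ = atan2(cos α + cos β, d − sin α − sin β) − atan2(2, p) = -0.502709 rad; t = (α − φ) mod 2π = 4.356706 rad, q = (β − φ) mod 2π = 2.801618 rad → L = 2.13·(4.356706 + 6.589472 + 2.801618) = 2.13·13.747797 = 29.282807 m
RLR: c = (6 − d² + 2cos(α−β) + 2d(sin α − sin β))/8 = -7.469080, |c| > 1 → infeasible
LRL: c = (6 − d² + 2cos(α−β) − 2d(sin α − sin β))/8 = -2.687358, |c| > 1 → infeasible
Shortest: LSL with L = 21.639485 m ≈ 21.6395 m

21.6395 m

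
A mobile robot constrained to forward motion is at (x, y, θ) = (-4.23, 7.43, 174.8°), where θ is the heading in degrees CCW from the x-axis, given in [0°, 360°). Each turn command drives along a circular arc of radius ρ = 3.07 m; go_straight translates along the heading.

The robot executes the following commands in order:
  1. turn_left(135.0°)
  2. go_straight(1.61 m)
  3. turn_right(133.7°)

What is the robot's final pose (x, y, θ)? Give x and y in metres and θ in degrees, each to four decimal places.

set_pose: (x, y, θ) = (-4.2300, 7.4300, 174.8000°), ρ = 3.07
turn_left(135.0°): centre at ρ to the left, rotate +135.0° → (-6.8669, 2.4075, 309.8000°)
go_straight(1.61): x += 1.61·cos θ, y += 1.61·sin θ → (-5.8363, 1.1706, 309.8000°)
turn_right(133.7°): centre at ρ to the right, rotate −133.7° → (-8.4037, -3.8575, 176.1000°)

(-8.4037, -3.8575, 176.1000°)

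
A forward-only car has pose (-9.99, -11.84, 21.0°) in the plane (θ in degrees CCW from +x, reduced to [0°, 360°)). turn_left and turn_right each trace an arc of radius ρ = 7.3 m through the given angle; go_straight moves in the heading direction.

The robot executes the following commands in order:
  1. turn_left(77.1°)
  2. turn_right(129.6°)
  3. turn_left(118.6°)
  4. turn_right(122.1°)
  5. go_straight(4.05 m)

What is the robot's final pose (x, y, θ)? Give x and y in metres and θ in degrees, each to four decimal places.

set_pose: (x, y, θ) = (-9.9900, -11.8400, 21.0000°), ρ = 7.3
turn_left(77.1°): centre at ρ to the left, rotate +77.1° → (-5.3789, -3.9963, 98.1000°)
turn_right(129.6°): centre at ρ to the right, rotate −129.6° → (5.6625, 3.2566, -31.5000° ≡ 328.5000°)
turn_left(118.6°): centre at ρ to the left, rotate +118.6° → (16.7674, 9.1115, 447.1000° ≡ 87.1000°)
turn_right(122.1°): centre at ρ to the right, rotate −122.1° → (28.2451, 14.7220, -35.0000° ≡ 325.0000°)
go_straight(4.05): x += 4.05·cos θ, y += 4.05·sin θ → (31.5627, 12.3990, 325.0000°)

(31.5627, 12.3990, 325.0000°)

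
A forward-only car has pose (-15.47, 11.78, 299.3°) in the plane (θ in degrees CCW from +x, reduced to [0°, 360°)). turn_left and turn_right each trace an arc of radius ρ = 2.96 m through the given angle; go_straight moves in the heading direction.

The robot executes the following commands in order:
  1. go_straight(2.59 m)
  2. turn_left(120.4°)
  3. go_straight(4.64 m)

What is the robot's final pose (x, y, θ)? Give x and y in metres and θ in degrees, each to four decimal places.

set_pose: (x, y, θ) = (-15.4700, 11.7800, 299.3000°), ρ = 2.96
go_straight(2.59): x += 2.59·cos θ, y += 2.59·sin θ → (-14.2025, 9.5213, 299.3000°)
turn_left(120.4°): centre at ρ to the left, rotate +120.4° → (-9.0655, 9.4765, 419.7000° ≡ 59.7000°)
go_straight(4.64): x += 4.64·cos θ, y += 4.64·sin θ → (-6.7245, 13.4827, 59.7000°)

(-6.7245, 13.4827, 59.7000°)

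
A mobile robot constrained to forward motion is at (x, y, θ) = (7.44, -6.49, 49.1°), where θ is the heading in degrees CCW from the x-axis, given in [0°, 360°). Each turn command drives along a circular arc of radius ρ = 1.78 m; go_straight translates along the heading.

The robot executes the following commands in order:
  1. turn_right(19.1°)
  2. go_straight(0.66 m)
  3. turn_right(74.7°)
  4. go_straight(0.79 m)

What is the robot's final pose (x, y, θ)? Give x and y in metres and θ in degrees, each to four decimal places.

(11.1706, -6.6159, 315.3000°)

set_pose: (x, y, θ) = (7.4400, -6.4900, 49.1000°), ρ = 1.78
turn_right(19.1°): centre at ρ to the right, rotate −19.1° → (7.8954, -6.1139, 30.0000°)
go_straight(0.66): x += 0.66·cos θ, y += 0.66·sin θ → (8.4670, -5.7839, 30.0000°)
turn_right(74.7°): centre at ρ to the right, rotate −74.7° → (10.6090, -6.0602, -44.7000° ≡ 315.3000°)
go_straight(0.79): x += 0.79·cos θ, y += 0.79·sin θ → (11.1706, -6.6159, 315.3000°)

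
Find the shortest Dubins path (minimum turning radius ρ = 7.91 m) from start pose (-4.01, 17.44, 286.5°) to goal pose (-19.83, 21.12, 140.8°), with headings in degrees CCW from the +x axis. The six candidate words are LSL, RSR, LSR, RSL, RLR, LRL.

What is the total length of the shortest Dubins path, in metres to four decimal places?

43.1194 m

Let ψ = atan2(Δy, Δx) = atan2(3.68, -15.82) = 166.9049° be the start→goal bearing.
Normalize: d = |goal − start| / ρ = 16.242377/7.91 = 2.053398, α = (θ_start − ψ) mod 360° = 119.5951° = 2.087328 rad, β = (θ_goal − ψ) mod 360° = 333.8951° = 5.827569 rad.
Common terms: sin α = 0.869537, cos α = -0.493867, sin β = -0.440016, cos β = 0.897990, cos(α−β) = -0.826098, d² = 4.216443. Work in radians in the unit-radius frame; every candidate has L = ρ·(t + p + q).
LSL: p² = 2 + d² − 2cos(α−β) + 2d(sin α − sin β) = 13.246707; p = √p² = 3.639603; φ = atan2(cos β − cos α, d + sin α − sin β) = 0.392414 rad; t = (φ − α) mod 2π = 4.588271 rad, q = (β − φ) mod 2π = 5.435155 rad → L = 7.91·(4.588271 + 3.639603 + 5.435155) = 7.91·13.663029 = 108.074556 m
RSR: p² = 2 + d² − 2cos(α−β) + 2d(sin β − sin α) = 2.490571; p = √p² = 1.578154; φ = atan2(cos α − cos β, d − sin α + sin β) = -1.079989 rad; t = (α − φ) mod 2π = 3.167317 rad, q = (φ − β) mod 2π = 5.658813 rad → L = 7.91·(3.167317 + 1.578154 + 5.658813) = 7.91·10.404284 = 82.297889 m
LSR: p² = d² − 2 + 2cos(α−β) + 2d(sin α + sin β) = 2.328201; p = √p² = 1.525845; φ = atan2(−cos α − cos β, d + sin α + sin β) − atan2(−2, p) = 0.757730 rad; t = (φ − α) mod 2π = 4.953587 rad, q = (φ − β) mod 2π = 1.213347 rad → L = 7.91·(4.953587 + 1.525845 + 1.213347) = 7.91·7.692778 = 60.849875 m
RSL: p² = d² − 2 + 2cos(α−β) − 2d(sin α + sin β) = -1.199709 < 0 → infeasible
RLR: c = (6 − d² + 2cos(α−β) + 2d(sin α − sin β))/8 = 0.688679; p = 2π − arccos c = 5.472054 rad; φ = atan2(cos α − cos β, d − sin α + sin β) = -1.079989 rad; t = (α − φ + p/2) mod 2π = 5.903344 rad, q = (α − β − t + p) mod 2π = 2.111655 rad → L = 7.91·(5.903344 + 5.472054 + 2.111655) = 7.91·13.487053 = 106.682588 m
LRL: c = (6 − d² + 2cos(α−β) − 2d(sin α − sin β))/8 = -0.655838; p = 2π − arccos c = 3.997096 rad; φ = atan2(cos β − cos α, d + sin α − sin β) = 0.392414 rad; t = (φ − α + p/2) mod 2π = 0.303634 rad, q = (β − α − t + p) mod 2π = 1.150517 rad → L = 7.91·(0.303634 + 3.997096 + 1.150517) = 7.91·5.451248 = 43.119370 m
Shortest: LRL with L = 43.119370 m ≈ 43.1194 m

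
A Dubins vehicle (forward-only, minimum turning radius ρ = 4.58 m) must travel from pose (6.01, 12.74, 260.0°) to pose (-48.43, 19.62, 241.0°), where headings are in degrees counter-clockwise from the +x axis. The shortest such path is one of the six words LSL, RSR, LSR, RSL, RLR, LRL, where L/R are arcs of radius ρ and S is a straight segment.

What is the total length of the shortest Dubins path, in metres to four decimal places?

59.0394 m

Let ψ = atan2(Δy, Δx) = atan2(6.88, -54.44) = 172.7973° be the start→goal bearing.
Normalize: d = |goal − start| / ρ = 54.873017/4.58 = 11.981008, α = (θ_start − ψ) mod 360° = 87.2027° = 1.521975 rad, β = (θ_goal − ψ) mod 360° = 68.2027° = 1.190362 rad.
Common terms: sin α = 0.998808, cos α = 0.048802, sin β = 0.928503, cos β = 0.371324, cos(α−β) = 0.945519, d² = 143.544555. Work in radians in the unit-radius frame; every candidate has L = ρ·(t + p + q).
LSL: p² = 2 + d² − 2cos(α−β) + 2d(sin α − sin β) = 145.338167; p = √p² = 12.055628; φ = atan2(cos β − cos α, d + sin α − sin β) = 0.026756 rad; t = (φ − α) mod 2π = 4.787967 rad, q = (β − φ) mod 2π = 1.163606 rad → L = 4.58·(4.787967 + 12.055628 + 1.163606) = 4.58·18.007201 = 82.472979 m
RSR: p² = 2 + d² − 2cos(α−β) + 2d(sin β − sin α) = 141.968869; p = √p² = 11.915069; φ = atan2(cos α − cos β, d − sin α + sin β) = -0.027072 rad; t = (α − φ) mod 2π = 1.549046 rad, q = (φ − β) mod 2π = 5.065752 rad → L = 4.58·(1.549046 + 11.915069 + 5.065752) = 4.58·18.529867 = 84.866790 m
LSR: p² = d² − 2 + 2cos(α−β) + 2d(sin α + sin β) = 189.617872; p = √p² = 13.770181; φ = atan2(−cos α − cos β, d + sin α + sin β) − atan2(−2, p) = 0.114035 rad; t = (φ − α) mod 2π = 4.875246 rad, q = (φ − β) mod 2π = 5.206858 rad → L = 4.58·(4.875246 + 13.770181 + 5.206858) = 4.58·23.852285 = 109.243464 m
RSL: p² = d² − 2 + 2cos(α−β) − 2d(sin α + sin β) = 97.253312; p = √p² = 9.861709; φ = atan2(cos α + cos β, d − sin α − sin β) − atan2(2, p) = -0.158327 rad; t = (α − φ) mod 2π = 1.680302 rad, q = (β − φ) mod 2π = 1.348689 rad → L = 4.58·(1.680302 + 9.861709 + 1.348689) = 4.58·12.890700 = 59.039406 m
RLR: c = (6 − d² + 2cos(α−β) + 2d(sin α − sin β))/8 = -16.746109, |c| > 1 → infeasible
LRL: c = (6 − d² + 2cos(α−β) − 2d(sin α − sin β))/8 = -17.167271, |c| > 1 → infeasible
Shortest: RSL with L = 59.039406 m ≈ 59.0394 m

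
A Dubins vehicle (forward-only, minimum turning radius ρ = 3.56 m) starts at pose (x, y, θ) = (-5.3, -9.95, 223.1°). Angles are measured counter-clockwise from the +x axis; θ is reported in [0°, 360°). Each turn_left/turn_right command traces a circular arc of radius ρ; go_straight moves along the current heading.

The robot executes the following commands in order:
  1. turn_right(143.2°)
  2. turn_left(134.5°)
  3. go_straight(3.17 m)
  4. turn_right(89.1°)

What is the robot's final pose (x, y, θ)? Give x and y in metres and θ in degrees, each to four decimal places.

set_pose: (x, y, θ) = (-5.3000, -9.9500, 223.1000°), ρ = 3.56
turn_right(143.2°): centre at ρ to the right, rotate −143.2° → (-11.2373, -6.7263, 79.9000°)
turn_left(134.5°): centre at ρ to the left, rotate +134.5° → (-16.7534, -3.1646, 214.4000°)
go_straight(3.17): x += 3.17·cos θ, y += 3.17·sin θ → (-19.3690, -4.9556, 214.4000°)
turn_right(89.1°): centre at ρ to the right, rotate −89.1° → (-24.2857, -4.0753, 125.3000°)

(-24.2857, -4.0753, 125.3000°)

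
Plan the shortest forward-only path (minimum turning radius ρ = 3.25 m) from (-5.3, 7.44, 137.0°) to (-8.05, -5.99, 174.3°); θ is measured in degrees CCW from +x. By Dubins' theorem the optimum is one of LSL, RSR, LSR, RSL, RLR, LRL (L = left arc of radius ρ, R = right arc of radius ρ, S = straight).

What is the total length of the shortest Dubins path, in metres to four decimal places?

Let ψ = atan2(Δy, Δx) = atan2(-13.43, -2.75) = -101.5722° be the start→goal bearing.
Normalize: d = |goal − start| / ρ = 13.708661/3.25 = 4.218050, α = (θ_start − ψ) mod 360° = 238.5722° = 4.163871 rad, β = (θ_goal − ψ) mod 360° = 275.8722° = 4.814879 rad.
Common terms: sin α = -0.853298, cos α = -0.521423, sin β = -0.994753, cos β = 0.102310, cos(α−β) = 0.795473, d² = 17.791943. Work in radians in the unit-radius frame; every candidate has L = ρ·(t + p + q).
LSL: p² = 2 + d² − 2cos(α−β) + 2d(sin α − sin β) = 19.394319; p = √p² = 4.403898; φ = atan2(cos β − cos α, d + sin α − sin β) = 0.142110 rad; t = (φ − α) mod 2π = 2.261424 rad, q = (β − φ) mod 2π = 4.672769 rad → L = 3.25·(2.261424 + 4.403898 + 4.672769) = 3.25·11.338091 = 36.848797 m
RSR: p² = 2 + d² − 2cos(α−β) + 2d(sin β − sin α) = 17.007673; p = √p² = 4.124036; φ = atan2(cos α − cos β, d − sin α + sin β) = -0.151826 rad; t = (α − φ) mod 2π = 4.315697 rad, q = (φ − β) mod 2π = 1.316480 rad → L = 3.25·(4.315697 + 4.124036 + 1.316480) = 3.25·9.756214 = 31.707694 m
LSR: p² = d² − 2 + 2cos(α−β) + 2d(sin α + sin β) = 1.792551; p = √p² = 1.338862; φ = atan2(−cos α − cos β, d + sin α + sin β) − atan2(−2, p) = 1.155914 rad; t = (φ − α) mod 2π = 3.275228 rad, q = (φ − β) mod 2π = 2.624220 rad → L = 3.25·(3.275228 + 1.338862 + 2.624220) = 3.25·7.238310 = 23.524509 m
RSL: p² = d² − 2 + 2cos(α−β) − 2d(sin α + sin β) = 32.973229; p = √p² = 5.742232; φ = atan2(cos α + cos β, d − sin α − sin β) − atan2(2, p) = -0.404138 rad; t = (α − φ) mod 2π = 4.568009 rad, q = (β − φ) mod 2π = 5.219017 rad → L = 3.25·(4.568009 + 5.742232 + 5.219017) = 3.25·15.529257 = 50.470087 m
RLR: c = (6 − d² + 2cos(α−β) + 2d(sin α − sin β))/8 = -1.125959, |c| > 1 → infeasible
LRL: c = (6 − d² + 2cos(α−β) − 2d(sin α − sin β))/8 = -1.424290, |c| > 1 → infeasible
Shortest: LSR with L = 23.524509 m ≈ 23.5245 m

23.5245 m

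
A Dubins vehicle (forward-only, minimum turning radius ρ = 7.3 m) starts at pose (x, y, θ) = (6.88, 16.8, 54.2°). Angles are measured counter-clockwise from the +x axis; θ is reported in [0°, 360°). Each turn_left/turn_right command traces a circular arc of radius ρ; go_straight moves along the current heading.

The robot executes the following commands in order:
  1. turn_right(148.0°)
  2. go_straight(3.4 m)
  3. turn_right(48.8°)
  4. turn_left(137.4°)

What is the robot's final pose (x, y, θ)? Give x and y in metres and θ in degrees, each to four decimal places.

(20.7815, -9.7311, 354.8000°)

set_pose: (x, y, θ) = (6.8800, 16.8000, 54.2000°), ρ = 7.3
turn_right(148.0°): centre at ρ to the right, rotate −148.0° → (20.0847, 12.0460, -93.8000° ≡ 266.2000°)
go_straight(3.4): x += 3.4·cos θ, y += 3.4·sin θ → (19.8594, 8.6535, 266.2000°)
turn_right(48.8°): centre at ρ to the right, rotate −48.8° → (17.0093, 3.3381, 217.4000°)
turn_left(137.4°): centre at ρ to the left, rotate +137.4° → (20.7815, -9.7311, 354.8000°)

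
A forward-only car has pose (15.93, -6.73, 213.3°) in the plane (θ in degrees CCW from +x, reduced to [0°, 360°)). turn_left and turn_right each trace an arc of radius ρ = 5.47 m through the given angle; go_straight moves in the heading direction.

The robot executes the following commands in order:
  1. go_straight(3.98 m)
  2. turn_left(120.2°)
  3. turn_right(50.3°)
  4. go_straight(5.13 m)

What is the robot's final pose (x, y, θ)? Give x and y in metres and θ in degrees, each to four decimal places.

(17.2222, -27.0229, 283.2000°)

set_pose: (x, y, θ) = (15.9300, -6.7300, 213.3000°), ρ = 5.47
go_straight(3.98): x += 3.98·cos θ, y += 3.98·sin θ → (12.6035, -8.9151, 213.3000°)
turn_left(120.2°): centre at ρ to the left, rotate +120.2° → (13.1659, -18.3823, 333.5000°)
turn_right(50.3°): centre at ρ to the right, rotate −50.3° → (16.0507, -22.0285, 283.2000°)
go_straight(5.13): x += 5.13·cos θ, y += 5.13·sin θ → (17.2222, -27.0229, 283.2000°)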